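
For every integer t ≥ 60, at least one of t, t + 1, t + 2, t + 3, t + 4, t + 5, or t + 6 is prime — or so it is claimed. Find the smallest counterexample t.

Check each integer t ≥ 60 in order until t, t + 1, t + 2, t + 3, t + 4, t + 5, t + 6 are all composite.
For t = 60, 61, 62, 63, …, 87, 88, 89 the conclusion holds.
t = 90: 90 = 2 × 45; 91 = 7 × 13; 92 = 2 × 46; 93 = 3 × 31; 94 = 2 × 47; 95 = 5 × 19; 96 = 2 × 48 — all composite.
So t = 90 is the smallest counterexample.

t = 90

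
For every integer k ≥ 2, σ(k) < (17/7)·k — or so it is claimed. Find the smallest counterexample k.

k = 24

A counterexample is any integer k ≥ 2 such that the claim fails; we check each in order.
The first 22 eligible values, up to k = 23, all satisfy the conclusion.
k = 24: σ(24) = 60; 60 ≥ 408/7.
So k = 24 is the smallest counterexample.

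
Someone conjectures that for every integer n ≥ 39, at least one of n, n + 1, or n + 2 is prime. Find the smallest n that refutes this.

A counterexample is any integer n ≥ 39 such that n, n + 1, n + 2 are all composite; we check each in order.
The first 5 eligible values, up to n = 43, all satisfy the conclusion.
n = 44: 44 = 2 × 22; 45 = 3 × 15; 46 = 2 × 23 — all composite.

n = 44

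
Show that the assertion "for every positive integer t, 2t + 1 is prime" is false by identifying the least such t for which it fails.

t = 1: 2t + 1 = 3, prime.
t = 2: 2t + 1 = 5, prime.
t = 3: 2t + 1 = 7, prime.
t = 4: 2t + 1 = 9 = 3 × 3, composite.

t = 4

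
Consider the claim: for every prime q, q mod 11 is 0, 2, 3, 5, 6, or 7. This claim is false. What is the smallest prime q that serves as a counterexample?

q = 19

Check each prime q in order until the claim fails.
The first 7 eligible values, up to q = 17, all satisfy the conclusion.
q = 19: 19 mod 11 = 8 — not in {0, 2, 3, 5, 6, 7}.
Thus q = 19 disproves the claim, and no smaller q works.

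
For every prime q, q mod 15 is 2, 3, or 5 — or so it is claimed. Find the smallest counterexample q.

q = 7

A counterexample is any prime q such that the claim fails; we check each in order.
q = 2: 2 mod 15 = 2.
q = 3: 3 mod 15 = 3.
q = 5: 5 mod 15 = 5.
q = 7: 7 mod 15 = 7 — not in {2, 3, 5}.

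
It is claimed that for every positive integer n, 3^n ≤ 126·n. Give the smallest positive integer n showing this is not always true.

n = 7

We need the least positive integer n for which 3^n > 126·n.
n = 1: 3^n = 3 and 126·n = 126, so 3 ≤ 126.
n = 2: 3^n = 9 and 126·n = 252, so 9 ≤ 252.
n = 3: 3^n = 27 and 126·n = 378, so 27 ≤ 378.
n = 4: 3^n = 81 and 126·n = 504, so 81 ≤ 504.
n = 5: 3^n = 243 and 126·n = 630, so 243 ≤ 630.
n = 6: 3^n = 729 and 126·n = 756, so 729 ≤ 756.
n = 7: 3^n = 2187 and 126·n = 882, so 2187 > 882.
Thus n = 7 disproves the claim, and no smaller n works.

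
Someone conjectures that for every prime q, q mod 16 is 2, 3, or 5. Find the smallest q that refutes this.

q = 7

Check each prime q in order until the claim fails.
For q = 2, 3, 5 the conclusion holds.
q = 7: 7 mod 16 = 7 — not in {2, 3, 5}.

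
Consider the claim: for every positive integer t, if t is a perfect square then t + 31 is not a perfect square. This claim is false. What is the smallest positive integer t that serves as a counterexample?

t = 225

Check each positive integer t in order until t is a perfect square but t + 31 is a perfect square.
For t = 1, 4, 9, 16, …, 144, 169, 196 the conclusion holds.
t = 225: 225 = 15² and 225 + 31 = 256 = 16².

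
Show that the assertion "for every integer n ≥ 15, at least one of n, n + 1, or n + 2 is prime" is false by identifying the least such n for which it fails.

A counterexample is any integer n ≥ 15 such that n, n + 1, n + 2 are all composite; we check each in order.
For n = 15, 16, 17, 18, 19 the conclusion holds.
n = 20: 20 = 2 × 10; 21 = 3 × 7; 22 = 2 × 11 — all composite.

n = 20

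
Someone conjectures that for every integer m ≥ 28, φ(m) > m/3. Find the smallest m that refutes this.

m = 28: φ(28) = 12 and 28/3 = 28/3, so φ(28) > 28/3.
m = 29: φ(29) = 28 and 29/3 = 29/3, so φ(29) > 29/3.
m = 30: φ(30) = 8 and 30/3 = 10, so φ(30) ≤ 30/3.

m = 30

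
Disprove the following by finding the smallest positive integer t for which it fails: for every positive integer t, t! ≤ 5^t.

We need the least positive integer t for which t! > 5^t.
For t = 1, 2, 3, 4, …, 9, 10, 11 the conclusion holds.
t = 12: t! = 479001600 and 5^t = 244140625, so 479001600 > 244140625.
Hence t = 12 is a counterexample.

t = 12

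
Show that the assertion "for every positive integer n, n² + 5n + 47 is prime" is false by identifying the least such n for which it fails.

We need the least positive integer n for which n² + 5n + 47 is not prime.
The first 37 eligible values, up to n = 37, all satisfy the conclusion.
n = 38: n² + 5n + 47 = 1681 = 41 × 41, composite.

n = 38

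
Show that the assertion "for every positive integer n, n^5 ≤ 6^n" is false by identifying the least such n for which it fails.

n = 3

Check each positive integer n in order until n^5 > 6^n.
n = 1: n^5 = 1 and 6^n = 6, so 1 ≤ 6.
n = 2: n^5 = 32 and 6^n = 36, so 32 ≤ 36.
n = 3: n^5 = 243 and 6^n = 216, so 243 > 216.
Hence n = 3 is a counterexample.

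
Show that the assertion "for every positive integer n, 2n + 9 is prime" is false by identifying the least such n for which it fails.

A counterexample is any positive integer n such that 2n + 9 is not prime; we check each in order.
For n = 1, 2 the conclusion holds.
n = 3: 2n + 9 = 15 = 3 × 5, composite.

n = 3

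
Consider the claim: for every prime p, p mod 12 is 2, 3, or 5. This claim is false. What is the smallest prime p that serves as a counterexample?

p = 7

A counterexample is any prime p such that the claim fails; we check each in order.
For p = 2, 3, 5 the conclusion holds.
p = 7: 7 mod 12 = 7 — not in {2, 3, 5}.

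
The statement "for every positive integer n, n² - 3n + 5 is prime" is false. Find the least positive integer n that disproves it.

A counterexample is any positive integer n such that n² - 3n + 5 is not prime; we check each in order.
For n = 1, 2, 3 the conclusion holds.
n = 4: n² - 3n + 5 = 9 = 3 × 3, composite.
Hence n = 4 is a counterexample.

n = 4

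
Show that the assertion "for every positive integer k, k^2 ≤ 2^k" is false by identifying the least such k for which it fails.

Check each positive integer k in order until k^2 > 2^k.
k = 1: k^2 = 1 and 2^k = 2, so 1 ≤ 2.
k = 2: k^2 = 4 and 2^k = 4, so 4 ≤ 4.
k = 3: k^2 = 9 and 2^k = 8, so 9 > 8.

k = 3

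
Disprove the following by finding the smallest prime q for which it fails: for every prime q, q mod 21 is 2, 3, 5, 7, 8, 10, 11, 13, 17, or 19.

q = 37

A counterexample is any prime q such that the claim fails; we check each in order.
For q = 2, 3, 5, 7, …, 23, 29, 31 the conclusion holds.
q = 37: 37 mod 21 = 16 — not in {2, 3, 5, 7, 8, 10, 11, 13, 17, 19}.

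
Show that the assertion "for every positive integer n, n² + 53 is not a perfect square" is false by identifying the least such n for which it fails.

We need the least positive integer n for which n² + 53 is a perfect square.
The first 25 eligible values, up to n = 25, all satisfy the conclusion.
n = 26: 26² + 53 = 729 = 27², a perfect square.
Thus n = 26 disproves the claim, and no smaller n works.

n = 26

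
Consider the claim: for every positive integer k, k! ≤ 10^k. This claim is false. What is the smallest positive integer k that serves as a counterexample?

Check each positive integer k in order until k! > 10^k.
For k = 1, 2, 3, 4, …, 22, 23, 24 the conclusion holds.
k = 25: k! = 15511210043330985984000000 and 10^k = 10000000000000000000000000, so 15511210043330985984000000 > 10000000000000000000000000.
Hence k = 25 is a counterexample.

k = 25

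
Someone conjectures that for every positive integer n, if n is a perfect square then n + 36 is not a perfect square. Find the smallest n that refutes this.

n = 64

The first 7 eligible values, up to n = 49, all satisfy the conclusion.
n = 64: 64 = 8² and 64 + 36 = 100 = 10².
Hence n = 64 is a counterexample.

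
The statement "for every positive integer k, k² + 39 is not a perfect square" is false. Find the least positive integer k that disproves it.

A counterexample is any positive integer k such that k² + 39 is a perfect square; we check each in order.
The first 4 eligible values, up to k = 4, all satisfy the conclusion.
k = 5: 5² + 39 = 64 = 8², a perfect square.
So k = 5 is the smallest counterexample.

k = 5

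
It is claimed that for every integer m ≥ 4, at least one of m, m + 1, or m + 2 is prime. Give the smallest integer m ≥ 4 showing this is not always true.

We need the least integer m ≥ 4 for which m, m + 1, m + 2 are all composite.
The first 4 eligible values, up to m = 7, all satisfy the conclusion.
m = 8: 8 = 2 × 4; 9 = 3 × 3; 10 = 2 × 5 — all composite.

m = 8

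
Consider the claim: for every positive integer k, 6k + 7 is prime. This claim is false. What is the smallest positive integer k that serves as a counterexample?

k = 3

Check each positive integer k in order until 6k + 7 is not prime.
k = 1: 6k + 7 = 13, prime.
k = 2: 6k + 7 = 19, prime.
k = 3: 6k + 7 = 25 = 5 × 5, composite.
Thus k = 3 disproves the claim, and no smaller k works.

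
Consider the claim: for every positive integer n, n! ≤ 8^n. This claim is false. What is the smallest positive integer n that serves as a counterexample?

Check each positive integer n in order until n! > 8^n.
For n = 1, 2, 3, 4, …, 17, 18, 19 the conclusion holds.
n = 20: n! = 2432902008176640000 and 8^n = 1152921504606846976, so 2432902008176640000 > 1152921504606846976.
Thus n = 20 disproves the claim, and no smaller n works.

n = 20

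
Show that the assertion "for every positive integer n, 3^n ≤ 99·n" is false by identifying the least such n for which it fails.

n = 1: 3^n = 3 and 99·n = 99, so 3 ≤ 99.
n = 2: 3^n = 9 and 99·n = 198, so 9 ≤ 198.
n = 3: 3^n = 27 and 99·n = 297, so 27 ≤ 297.
n = 4: 3^n = 81 and 99·n = 396, so 81 ≤ 396.
n = 5: 3^n = 243 and 99·n = 495, so 243 ≤ 495.
n = 6: 3^n = 729 and 99·n = 594, so 729 > 594.
So n = 6 is the smallest counterexample.

n = 6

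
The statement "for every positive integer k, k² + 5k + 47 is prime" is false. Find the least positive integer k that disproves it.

For k = 1, 2, 3, 4, …, 35, 36, 37 the conclusion holds.
k = 38: k² + 5k + 47 = 1681 = 41 × 41, composite.

k = 38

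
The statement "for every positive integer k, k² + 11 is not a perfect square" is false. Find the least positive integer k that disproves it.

k = 5

k = 1: 1² + 11 = 12, not a perfect square.
k = 2: 2² + 11 = 15, not a perfect square.
k = 3: 3² + 11 = 20, not a perfect square.
k = 4: 4² + 11 = 27, not a perfect square.
k = 5: 5² + 11 = 36 = 6², a perfect square.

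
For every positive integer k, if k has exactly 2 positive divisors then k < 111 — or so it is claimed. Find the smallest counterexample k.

Check each positive integer k in order until k has exactly 2 positive divisors but the claim fails.
For k = 2, 3, 5, 7, …, 103, 107, 109 the conclusion holds.
k = 113: τ(113) = 2; 113 ≥ 111.
So k = 113 is the smallest counterexample.

k = 113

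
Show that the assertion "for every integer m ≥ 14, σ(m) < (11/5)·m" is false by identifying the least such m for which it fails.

m = 24

Check each integer m ≥ 14 in order until the claim fails.
For m = 14, 15, 16, 17, 18, 19, 20, 21, 22, 23 the conclusion holds.
m = 24: σ(24) = 60; 60 ≥ 264/5.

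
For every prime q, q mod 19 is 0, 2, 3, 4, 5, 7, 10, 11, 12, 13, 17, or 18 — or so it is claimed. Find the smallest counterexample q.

q = 47

We need the least prime q for which the claim fails.
For q = 2, 3, 5, 7, …, 37, 41, 43 the conclusion holds.
q = 47: 47 mod 19 = 9 — not in {0, 2, 3, 4, 5, 7, 10, 11, 12, 13, 17, 18}.
Hence q = 47 is a counterexample.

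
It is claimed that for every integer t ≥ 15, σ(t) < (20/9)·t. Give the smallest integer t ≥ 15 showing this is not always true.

t = 24

For t = 15, 16, 17, 18, 19, 20, 21, 22, 23 the conclusion holds.
t = 24: σ(24) = 60; 60 ≥ 160/3.
Thus t = 24 disproves the claim, and no smaller t works.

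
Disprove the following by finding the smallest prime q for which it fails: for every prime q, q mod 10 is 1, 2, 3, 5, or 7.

q = 19

q = 2: 2 mod 10 = 2.
q = 3: 3 mod 10 = 3.
q = 5: 5 mod 10 = 5.
q = 7: 7 mod 10 = 7.
q = 11: 11 mod 10 = 1.
q = 13: 13 mod 10 = 3.
q = 17: 17 mod 10 = 7.
q = 19: 19 mod 10 = 9 — not in {1, 2, 3, 5, 7}.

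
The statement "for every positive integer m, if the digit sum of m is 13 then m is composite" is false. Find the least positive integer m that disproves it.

m = 67

We need the least positive integer m for which the digit sum of m is 13 but m is prime.
m = 49: digit sum 13; 49 is composite.
m = 58: digit sum 13; 58 is composite.
m = 67: digit sum 13; 67 is prime, not composite.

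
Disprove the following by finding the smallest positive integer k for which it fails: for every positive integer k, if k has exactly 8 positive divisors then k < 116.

Check each positive integer k in order until k has exactly 8 positive divisors but the claim fails.
The first 15 eligible values, up to k = 114, all satisfy the conclusion.
k = 128: τ(128) = 8; 128 ≥ 116.
So k = 128 is the smallest counterexample.

k = 128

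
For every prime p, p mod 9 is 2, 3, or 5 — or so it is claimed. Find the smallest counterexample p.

A counterexample is any prime p such that the claim fails; we check each in order.
For p = 2, 3, 5 the conclusion holds.
p = 7: 7 mod 9 = 7 — not in {2, 3, 5}.

p = 7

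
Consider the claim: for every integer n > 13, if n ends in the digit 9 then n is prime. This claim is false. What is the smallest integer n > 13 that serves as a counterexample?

Check each integer n > 13 in order until n ends in the digit 9 but n is not prime.
For n = 19, 29 the conclusion holds.
n = 39: 39 ends in 9; 39 = 3 × 13, composite.
Hence n = 39 is a counterexample.

n = 39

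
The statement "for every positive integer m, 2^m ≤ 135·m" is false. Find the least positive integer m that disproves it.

m = 11

Check each positive integer m in order until 2^m > 135·m.
For m = 1, 2, 3, 4, 5, 6, 7, 8, 9, 10 the conclusion holds.
m = 11: 2^m = 2048 and 135·m = 1485, so 2048 > 1485.
Thus m = 11 disproves the claim, and no smaller m works.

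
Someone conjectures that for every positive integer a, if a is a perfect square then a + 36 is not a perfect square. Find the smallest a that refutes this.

a = 1: 1 + 36 = 37, not a perfect square.
a = 4: 4 + 36 = 40, not a perfect square.
a = 9: 9 + 36 = 45, not a perfect square.
a = 16: 16 + 36 = 52, not a perfect square.
a = 25: 25 + 36 = 61, not a perfect square.
a = 36: 36 + 36 = 72, not a perfect square.
a = 49: 49 + 36 = 85, not a perfect square.
a = 64: 64 = 8² and 64 + 36 = 100 = 10².

a = 64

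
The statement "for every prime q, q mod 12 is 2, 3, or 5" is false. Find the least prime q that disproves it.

q = 7

Check each prime q in order until the claim fails.
q = 2: 2 mod 12 = 2.
q = 3: 3 mod 12 = 3.
q = 5: 5 mod 12 = 5.
q = 7: 7 mod 12 = 7 — not in {2, 3, 5}.
So q = 7 is the smallest counterexample.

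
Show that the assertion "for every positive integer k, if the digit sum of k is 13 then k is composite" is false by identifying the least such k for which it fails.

We need the least positive integer k for which the digit sum of k is 13 but k is prime.
For k = 49, 58 the conclusion holds.
k = 67: digit sum 13; 67 is prime, not composite.

k = 67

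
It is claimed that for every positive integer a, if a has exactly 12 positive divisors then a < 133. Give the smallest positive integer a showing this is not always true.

Check each positive integer a in order until a has exactly 12 positive divisors but the claim fails.
The first 8 eligible values, up to a = 132, all satisfy the conclusion.
a = 140: τ(140) = 12; 140 ≥ 133.

a = 140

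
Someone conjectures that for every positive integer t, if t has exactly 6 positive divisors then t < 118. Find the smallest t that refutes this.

t = 124

Check each positive integer t in order until t has exactly 6 positive divisors but the claim fails.
For t = 12, 18, 20, 28, …, 99, 116, 117 the conclusion holds.
t = 124: τ(124) = 6; 124 ≥ 118.
Hence t = 124 is a counterexample.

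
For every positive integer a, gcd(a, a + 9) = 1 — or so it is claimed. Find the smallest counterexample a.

a = 3

We need the least positive integer a for which gcd(a, a + 9) > 1.
a = 1: gcd(1, 10) = 1.
a = 2: gcd(2, 11) = 1.
a = 3: gcd(3, 12) = 3.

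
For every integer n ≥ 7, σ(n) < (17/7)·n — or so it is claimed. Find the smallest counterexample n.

Check each integer n ≥ 7 in order until the claim fails.
For n = 7, 8, 9, 10, …, 21, 22, 23 the conclusion holds.
n = 24: σ(24) = 60; 60 ≥ 408/7.

n = 24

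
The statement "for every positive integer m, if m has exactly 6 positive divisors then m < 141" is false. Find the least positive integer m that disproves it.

Check each positive integer m in order until m has exactly 6 positive divisors but the claim fails.
For m = 12, 18, 20, 28, …, 116, 117, 124 the conclusion holds.
m = 147: τ(147) = 6; 147 ≥ 141.

m = 147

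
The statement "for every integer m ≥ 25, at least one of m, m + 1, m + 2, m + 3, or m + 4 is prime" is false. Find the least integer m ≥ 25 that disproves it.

m = 32

We need the least integer m ≥ 25 for which m, m + 1, m + 2, m + 3, m + 4 are all composite.
The first 7 eligible values, up to m = 31, all satisfy the conclusion.
m = 32: 32 = 2 × 16; 33 = 3 × 11; 34 = 2 × 17; 35 = 5 × 7; 36 = 2 × 18 — all composite.
Hence m = 32 is a counterexample.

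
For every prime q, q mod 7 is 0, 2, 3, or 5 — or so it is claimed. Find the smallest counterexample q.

q = 11

A counterexample is any prime q such that the claim fails; we check each in order.
The first 4 eligible values, up to q = 7, all satisfy the conclusion.
q = 11: 11 mod 7 = 4 — not in {0, 2, 3, 5}.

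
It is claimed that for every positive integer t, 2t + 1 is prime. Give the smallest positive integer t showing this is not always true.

t = 4

t = 1: 2t + 1 = 3, prime.
t = 2: 2t + 1 = 5, prime.
t = 3: 2t + 1 = 7, prime.
t = 4: 2t + 1 = 9 = 3 × 3, composite.
Hence t = 4 is a counterexample.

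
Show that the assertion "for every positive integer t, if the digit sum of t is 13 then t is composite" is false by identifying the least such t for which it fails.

t = 67

A counterexample is any positive integer t such that the digit sum of t is 13 but t is prime; we check each in order.
t = 49: digit sum 13; 49 is composite.
t = 58: digit sum 13; 58 is composite.
t = 67: digit sum 13; 67 is prime, not composite.
So t = 67 is the smallest counterexample.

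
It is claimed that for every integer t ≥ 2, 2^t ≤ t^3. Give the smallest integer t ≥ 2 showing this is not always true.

t = 10

Check each integer t ≥ 2 in order until 2^t > t^3.
For t = 2, 3, 4, 5, 6, 7, 8, 9 the conclusion holds.
t = 10: 2^t = 1024 and t^3 = 1000, so 1024 > 1000.
Hence t = 10 is a counterexample.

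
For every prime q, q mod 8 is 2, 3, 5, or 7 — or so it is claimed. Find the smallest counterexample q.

q = 17

The first 6 eligible values, up to q = 13, all satisfy the conclusion.
q = 17: 17 mod 8 = 1 — not in {2, 3, 5, 7}.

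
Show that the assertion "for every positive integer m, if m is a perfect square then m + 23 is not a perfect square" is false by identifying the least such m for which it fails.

m = 121

Check each positive integer m in order until m is a perfect square but m + 23 is a perfect square.
For m = 1, 4, 9, 16, 25, 36, 49, 64, 81, 100 the conclusion holds.
m = 121: 121 = 11² and 121 + 23 = 144 = 12².
Hence m = 121 is a counterexample.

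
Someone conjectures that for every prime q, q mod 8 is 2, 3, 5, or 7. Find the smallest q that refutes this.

q = 2: 2 mod 8 = 2.
q = 3: 3 mod 8 = 3.
q = 5: 5 mod 8 = 5.
q = 7: 7 mod 8 = 7.
q = 11: 11 mod 8 = 3.
q = 13: 13 mod 8 = 5.
q = 17: 17 mod 8 = 1 — not in {2, 3, 5, 7}.

q = 17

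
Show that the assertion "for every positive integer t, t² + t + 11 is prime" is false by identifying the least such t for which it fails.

t = 10

We need the least positive integer t for which t² + t + 11 is not prime.
For t = 1, 2, 3, 4, 5, 6, 7, 8, 9 the conclusion holds.
t = 10: t² + t + 11 = 121 = 11 × 11, composite.
So t = 10 is the smallest counterexample.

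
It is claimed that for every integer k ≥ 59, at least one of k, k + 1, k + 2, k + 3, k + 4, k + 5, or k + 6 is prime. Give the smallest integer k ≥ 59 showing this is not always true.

k = 90

Check each integer k ≥ 59 in order until k, k + 1, k + 2, k + 3, k + 4, k + 5, k + 6 are all composite.
For k = 59, 60, 61, 62, …, 87, 88, 89 the conclusion holds.
k = 90: 90 = 2 × 45; 91 = 7 × 13; 92 = 2 × 46; 93 = 3 × 31; 94 = 2 × 47; 95 = 5 × 19; 96 = 2 × 48 — all composite.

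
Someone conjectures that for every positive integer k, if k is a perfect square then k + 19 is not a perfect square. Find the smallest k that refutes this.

k = 81

Check each positive integer k in order until k is a perfect square but k + 19 is a perfect square.
The first 8 eligible values, up to k = 64, all satisfy the conclusion.
k = 81: 81 = 9² and 81 + 19 = 100 = 10².
Thus k = 81 disproves the claim, and no smaller k works.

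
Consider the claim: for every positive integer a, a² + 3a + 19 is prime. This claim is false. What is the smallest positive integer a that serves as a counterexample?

a = 15

We need the least positive integer a for which a² + 3a + 19 is not prime.
For a = 1, 2, 3, 4, …, 12, 13, 14 the conclusion holds.
a = 15: a² + 3a + 19 = 289 = 17 × 17, composite.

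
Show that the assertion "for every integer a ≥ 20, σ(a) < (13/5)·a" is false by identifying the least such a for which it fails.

a = 60

We need the least integer a ≥ 20 for which the claim fails.
For a = 20, 21, 22, 23, …, 57, 58, 59 the conclusion holds.
a = 60: σ(60) = 168; 168 ≥ 156.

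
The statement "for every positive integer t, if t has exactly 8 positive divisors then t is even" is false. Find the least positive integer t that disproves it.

We need the least positive integer t for which t has exactly 8 positive divisors but t is odd.
For t = 24, 30, 40, 42, …, 88, 102, 104 the conclusion holds.
t = 105: divisors of 105: 1, 3, 5, 7, 15, 21, 35, 105; 105 is odd.

t = 105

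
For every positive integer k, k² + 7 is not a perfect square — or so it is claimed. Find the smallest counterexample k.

A counterexample is any positive integer k such that k² + 7 is a perfect square; we check each in order.
k = 1: 1² + 7 = 8, not a perfect square.
k = 2: 2² + 7 = 11, not a perfect square.
k = 3: 3² + 7 = 16 = 4², a perfect square.

k = 3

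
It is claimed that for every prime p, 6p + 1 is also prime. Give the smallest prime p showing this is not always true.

p = 19

A counterexample is any prime p such that 6p + 1 is not prime; we check each in order.
The first 7 eligible values, up to p = 17, all satisfy the conclusion.
p = 19: 6p + 1 = 115 = 5 × 23, not prime.
Hence p = 19 is a counterexample.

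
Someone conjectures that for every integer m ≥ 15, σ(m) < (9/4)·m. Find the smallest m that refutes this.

m = 24

The first 9 eligible values, up to m = 23, all satisfy the conclusion.
m = 24: σ(24) = 60; 60 ≥ 54.
Thus m = 24 disproves the claim, and no smaller m works.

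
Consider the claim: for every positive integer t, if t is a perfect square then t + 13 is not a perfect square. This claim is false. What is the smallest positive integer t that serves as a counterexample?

t = 36

Check each positive integer t in order until t is a perfect square but t + 13 is a perfect square.
t = 1: 1 + 13 = 14, not a perfect square.
t = 4: 4 + 13 = 17, not a perfect square.
t = 9: 9 + 13 = 22, not a perfect square.
t = 16: 16 + 13 = 29, not a perfect square.
t = 25: 25 + 13 = 38, not a perfect square.
t = 36: 36 = 6² and 36 + 13 = 49 = 7².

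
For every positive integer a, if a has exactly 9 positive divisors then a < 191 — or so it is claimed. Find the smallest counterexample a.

We need the least positive integer a for which a has exactly 9 positive divisors but the claim fails.
a = 36: τ(36) = 9; 36 < 191.
a = 100: τ(100) = 9; 100 < 191.
a = 196: τ(196) = 9; 196 ≥ 191.
So a = 196 is the smallest counterexample.

a = 196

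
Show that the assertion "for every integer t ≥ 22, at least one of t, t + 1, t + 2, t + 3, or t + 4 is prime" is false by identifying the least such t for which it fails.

t = 24

t = 22: 23 is prime.
t = 23: 23 is prime.
t = 24: 24 = 2 × 12; 25 = 5 × 5; 26 = 2 × 13; 27 = 3 × 9; 28 = 2 × 14 — all composite.
Hence t = 24 is a counterexample.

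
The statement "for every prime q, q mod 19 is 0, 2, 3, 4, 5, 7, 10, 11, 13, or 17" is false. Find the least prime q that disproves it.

q = 31

A counterexample is any prime q such that the claim fails; we check each in order.
The first 10 eligible values, up to q = 29, all satisfy the conclusion.
q = 31: 31 mod 19 = 12 — not in {0, 2, 3, 4, 5, 7, 10, 11, 13, 17}.
Hence q = 31 is a counterexample.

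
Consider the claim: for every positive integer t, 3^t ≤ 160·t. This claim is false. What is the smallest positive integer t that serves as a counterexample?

For t = 1, 2, 3, 4, 5, 6 the conclusion holds.
t = 7: 3^t = 2187 and 160·t = 1120, so 2187 > 1120.
So t = 7 is the smallest counterexample.

t = 7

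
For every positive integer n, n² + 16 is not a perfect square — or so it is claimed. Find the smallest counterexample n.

We need the least positive integer n for which n² + 16 is a perfect square.
For n = 1, 2 the conclusion holds.
n = 3: 3² + 16 = 25 = 5², a perfect square.

n = 3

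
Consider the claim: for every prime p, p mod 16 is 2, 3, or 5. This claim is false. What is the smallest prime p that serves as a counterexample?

A counterexample is any prime p such that the claim fails; we check each in order.
p = 2: 2 mod 16 = 2.
p = 3: 3 mod 16 = 3.
p = 5: 5 mod 16 = 5.
p = 7: 7 mod 16 = 7 — not in {2, 3, 5}.
Hence p = 7 is a counterexample.

p = 7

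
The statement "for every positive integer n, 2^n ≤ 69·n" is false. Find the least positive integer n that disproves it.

n = 10

We need the least positive integer n for which 2^n > 69·n.
For n = 1, 2, 3, 4, 5, 6, 7, 8, 9 the conclusion holds.
n = 10: 2^n = 1024 and 69·n = 690, so 1024 > 690.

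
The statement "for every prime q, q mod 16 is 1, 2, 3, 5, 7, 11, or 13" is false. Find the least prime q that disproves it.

q = 31

For q = 2, 3, 5, 7, 11, 13, 17, 19, 23, 29 the conclusion holds.
q = 31: 31 mod 16 = 15 — not in {1, 2, 3, 5, 7, 11, 13}.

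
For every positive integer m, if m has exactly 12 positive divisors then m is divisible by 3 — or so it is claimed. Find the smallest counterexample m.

m = 140

We need the least positive integer m for which m has exactly 12 positive divisors but m is not divisible by 3.
For m = 60, 72, 84, 90, 96, 108, 126, 132 the conclusion holds.
m = 140: τ(140) = 12; 140 mod 3 = 2.
So m = 140 is the smallest counterexample.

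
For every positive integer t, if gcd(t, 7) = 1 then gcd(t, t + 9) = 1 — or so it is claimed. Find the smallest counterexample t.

t = 1: gcd(1, 10) = 1.
t = 2: gcd(2, 11) = 1.
t = 3: gcd(3, 12) = 3.

t = 3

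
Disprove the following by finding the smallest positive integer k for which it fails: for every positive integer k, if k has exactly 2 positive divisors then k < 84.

k = 89

For k = 2, 3, 5, 7, …, 73, 79, 83 the conclusion holds.
k = 89: τ(89) = 2; 89 ≥ 84.
Thus k = 89 disproves the claim, and no smaller k works.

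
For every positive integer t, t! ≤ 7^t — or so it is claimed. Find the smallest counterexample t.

t = 17

For t = 1, 2, 3, 4, …, 14, 15, 16 the conclusion holds.
t = 17: t! = 355687428096000 and 7^t = 232630513987207, so 355687428096000 > 232630513987207.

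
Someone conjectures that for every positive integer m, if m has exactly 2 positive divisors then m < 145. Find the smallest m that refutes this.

We need the least positive integer m for which m has exactly 2 positive divisors but the claim fails.
The first 34 eligible values, up to m = 139, all satisfy the conclusion.
m = 149: τ(149) = 2; 149 ≥ 145.

m = 149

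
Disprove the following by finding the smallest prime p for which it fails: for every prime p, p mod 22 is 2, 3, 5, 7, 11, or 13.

p = 17

We need the least prime p for which the claim fails.
The first 6 eligible values, up to p = 13, all satisfy the conclusion.
p = 17: 17 mod 22 = 17 — not in {2, 3, 5, 7, 11, 13}.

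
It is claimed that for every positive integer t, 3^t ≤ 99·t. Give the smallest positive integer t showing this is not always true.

t = 6

Check each positive integer t in order until 3^t > 99·t.
The first 5 eligible values, up to t = 5, all satisfy the conclusion.
t = 6: 3^t = 729 and 99·t = 594, so 729 > 594.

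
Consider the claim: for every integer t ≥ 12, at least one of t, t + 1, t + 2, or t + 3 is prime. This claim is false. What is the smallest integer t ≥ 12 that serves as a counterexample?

t = 24

Check each integer t ≥ 12 in order until t, t + 1, t + 2, t + 3 are all composite.
For t = 12, 13, 14, 15, …, 21, 22, 23 the conclusion holds.
t = 24: 24 = 2 × 12; 25 = 5 × 5; 26 = 2 × 13; 27 = 3 × 9 — all composite.
Thus t = 24 disproves the claim, and no smaller t works.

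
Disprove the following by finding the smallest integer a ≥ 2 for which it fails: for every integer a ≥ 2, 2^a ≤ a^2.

For a = 2, 3, 4 the conclusion holds.
a = 5: 2^a = 32 and a^2 = 25, so 32 > 25.
Hence a = 5 is a counterexample.

a = 5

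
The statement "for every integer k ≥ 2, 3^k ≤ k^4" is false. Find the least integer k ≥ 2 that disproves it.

We need the least integer k ≥ 2 for which 3^k > k^4.
k = 2: 3^k = 9 and k^4 = 16, so 9 ≤ 16.
k = 3: 3^k = 27 and k^4 = 81, so 27 ≤ 81.
k = 4: 3^k = 81 and k^4 = 256, so 81 ≤ 256.
k = 5: 3^k = 243 and k^4 = 625, so 243 ≤ 625.
k = 6: 3^k = 729 and k^4 = 1296, so 729 ≤ 1296.
k = 7: 3^k = 2187 and k^4 = 2401, so 2187 ≤ 2401.
k = 8: 3^k = 6561 and k^4 = 4096, so 6561 > 4096.
Hence k = 8 is a counterexample.

k = 8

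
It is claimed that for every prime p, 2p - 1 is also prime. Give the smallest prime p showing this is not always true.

p = 5

For p = 2, 3 the conclusion holds.
p = 5: 2p - 1 = 9 = 3 × 3, not prime.
Hence p = 5 is a counterexample.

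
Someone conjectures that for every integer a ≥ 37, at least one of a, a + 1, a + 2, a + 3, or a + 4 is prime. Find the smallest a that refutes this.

For a = 37, 38, 39, 40, …, 45, 46, 47 the conclusion holds.
a = 48: 48 = 2 × 24; 49 = 7 × 7; 50 = 2 × 25; 51 = 3 × 17; 52 = 2 × 26 — all composite.
So a = 48 is the smallest counterexample.

a = 48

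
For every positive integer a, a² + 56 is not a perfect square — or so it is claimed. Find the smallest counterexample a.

a = 5

a = 1: 1² + 56 = 57, not a perfect square.
a = 2: 2² + 56 = 60, not a perfect square.
a = 3: 3² + 56 = 65, not a perfect square.
a = 4: 4² + 56 = 72, not a perfect square.
a = 5: 5² + 56 = 81 = 9², a perfect square.
Hence a = 5 is a counterexample.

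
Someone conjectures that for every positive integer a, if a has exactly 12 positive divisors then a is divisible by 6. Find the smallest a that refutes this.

For a = 60, 72, 84, 90, 96, 108, 126, 132 the conclusion holds.
a = 140: τ(140) = 12; 140 mod 6 = 2.
Thus a = 140 disproves the claim, and no smaller a works.

a = 140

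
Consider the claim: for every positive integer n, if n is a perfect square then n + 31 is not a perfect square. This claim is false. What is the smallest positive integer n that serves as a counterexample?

The first 14 eligible values, up to n = 196, all satisfy the conclusion.
n = 225: 225 = 15² and 225 + 31 = 256 = 16².
Thus n = 225 disproves the claim, and no smaller n works.

n = 225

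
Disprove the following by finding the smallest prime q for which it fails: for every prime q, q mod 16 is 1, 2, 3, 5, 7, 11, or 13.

q = 31

For q = 2, 3, 5, 7, 11, 13, 17, 19, 23, 29 the conclusion holds.
q = 31: 31 mod 16 = 15 — not in {1, 2, 3, 5, 7, 11, 13}.
Thus q = 31 disproves the claim, and no smaller q works.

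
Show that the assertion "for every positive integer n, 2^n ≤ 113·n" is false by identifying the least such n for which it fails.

n = 11

A counterexample is any positive integer n such that 2^n > 113·n; we check each in order.
For n = 1, 2, 3, 4, 5, 6, 7, 8, 9, 10 the conclusion holds.
n = 11: 2^n = 2048 and 113·n = 1243, so 2048 > 1243.
Hence n = 11 is a counterexample.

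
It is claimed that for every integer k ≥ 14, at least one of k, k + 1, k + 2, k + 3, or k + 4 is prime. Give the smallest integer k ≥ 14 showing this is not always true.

k = 24

We need the least integer k ≥ 14 for which k, k + 1, k + 2, k + 3, k + 4 are all composite.
For k = 14, 15, 16, 17, 18, 19, 20, 21, 22, 23 the conclusion holds.
k = 24: 24 = 2 × 12; 25 = 5 × 5; 26 = 2 × 13; 27 = 3 × 9; 28 = 2 × 14 — all composite.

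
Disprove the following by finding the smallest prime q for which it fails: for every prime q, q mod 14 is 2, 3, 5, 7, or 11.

Check each prime q in order until the claim fails.
q = 2: 2 mod 14 = 2.
q = 3: 3 mod 14 = 3.
q = 5: 5 mod 14 = 5.
q = 7: 7 mod 14 = 7.
q = 11: 11 mod 14 = 11.
q = 13: 13 mod 14 = 13 — not in {2, 3, 5, 7, 11}.
Thus q = 13 disproves the claim, and no smaller q works.

q = 13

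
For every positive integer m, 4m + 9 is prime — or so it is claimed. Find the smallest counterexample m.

m = 3

A counterexample is any positive integer m such that 4m + 9 is not prime; we check each in order.
m = 1: 4m + 9 = 13, prime.
m = 2: 4m + 9 = 17, prime.
m = 3: 4m + 9 = 21 = 3 × 7, composite.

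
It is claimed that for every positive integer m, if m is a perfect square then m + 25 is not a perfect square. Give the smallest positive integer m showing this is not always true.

A counterexample is any positive integer m such that m is a perfect square but m + 25 is a perfect square; we check each in order.
For m = 1, 4, 9, 16, …, 81, 100, 121 the conclusion holds.
m = 144: 144 = 12² and 144 + 25 = 169 = 13².
Hence m = 144 is a counterexample.

m = 144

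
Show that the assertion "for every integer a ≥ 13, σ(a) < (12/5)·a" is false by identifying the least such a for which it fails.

We need the least integer a ≥ 13 for which the claim fails.
For a = 13, 14, 15, 16, …, 21, 22, 23 the conclusion holds.
a = 24: σ(24) = 60; 60 ≥ 288/5.

a = 24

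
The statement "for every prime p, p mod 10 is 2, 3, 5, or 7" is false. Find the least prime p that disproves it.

p = 11

A counterexample is any prime p such that the claim fails; we check each in order.
p = 2: 2 mod 10 = 2.
p = 3: 3 mod 10 = 3.
p = 5: 5 mod 10 = 5.
p = 7: 7 mod 10 = 7.
p = 11: 11 mod 10 = 1 — not in {2, 3, 5, 7}.
So p = 11 is the smallest counterexample.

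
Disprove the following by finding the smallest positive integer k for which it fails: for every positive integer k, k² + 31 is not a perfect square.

The first 14 eligible values, up to k = 14, all satisfy the conclusion.
k = 15: 15² + 31 = 256 = 16², a perfect square.
Thus k = 15 disproves the claim, and no smaller k works.

k = 15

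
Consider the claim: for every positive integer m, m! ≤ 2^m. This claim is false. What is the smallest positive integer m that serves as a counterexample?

A counterexample is any positive integer m such that m! > 2^m; we check each in order.
m = 1: m! = 1 and 2^m = 2, so 1 ≤ 2.
m = 2: m! = 2 and 2^m = 4, so 2 ≤ 4.
m = 3: m! = 6 and 2^m = 8, so 6 ≤ 8.
m = 4: m! = 24 and 2^m = 16, so 24 > 16.

m = 4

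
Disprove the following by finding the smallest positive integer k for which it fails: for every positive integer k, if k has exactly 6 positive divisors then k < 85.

Check each positive integer k in order until k has exactly 6 positive divisors but the claim fails.
The first 13 eligible values, up to k = 76, all satisfy the conclusion.
k = 92: τ(92) = 6; 92 ≥ 85.

k = 92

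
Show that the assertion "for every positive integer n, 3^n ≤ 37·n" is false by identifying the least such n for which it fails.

The first 4 eligible values, up to n = 4, all satisfy the conclusion.
n = 5: 3^n = 243 and 37·n = 185, so 243 > 185.

n = 5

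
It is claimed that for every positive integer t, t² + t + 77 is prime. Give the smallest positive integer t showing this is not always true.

t = 6

Check each positive integer t in order until t² + t + 77 is not prime.
For t = 1, 2, 3, 4, 5 the conclusion holds.
t = 6: t² + t + 77 = 119 = 7 × 17, composite.
Thus t = 6 disproves the claim, and no smaller t works.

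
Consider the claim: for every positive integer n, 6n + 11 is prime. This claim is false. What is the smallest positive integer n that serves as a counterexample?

n = 4

We need the least positive integer n for which 6n + 11 is not prime.
n = 1: 6n + 11 = 17, prime.
n = 2: 6n + 11 = 23, prime.
n = 3: 6n + 11 = 29, prime.
n = 4: 6n + 11 = 35 = 5 × 7, composite.
So n = 4 is the smallest counterexample.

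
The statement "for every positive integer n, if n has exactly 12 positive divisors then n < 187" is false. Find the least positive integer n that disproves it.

n = 198

A counterexample is any positive integer n such that n has exactly 12 positive divisors but the claim fails; we check each in order.
The first 12 eligible values, up to n = 160, all satisfy the conclusion.
n = 198: τ(198) = 12; 198 ≥ 187.
Hence n = 198 is a counterexample.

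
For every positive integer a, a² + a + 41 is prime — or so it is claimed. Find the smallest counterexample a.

a = 40

For a = 1, 2, 3, 4, …, 37, 38, 39 the conclusion holds.
a = 40: a² + a + 41 = 1681 = 41 × 41, composite.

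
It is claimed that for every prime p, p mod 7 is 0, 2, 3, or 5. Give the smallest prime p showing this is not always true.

p = 11

For p = 2, 3, 5, 7 the conclusion holds.
p = 11: 11 mod 7 = 4 — not in {0, 2, 3, 5}.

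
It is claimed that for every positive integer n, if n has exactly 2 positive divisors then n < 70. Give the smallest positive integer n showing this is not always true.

n = 71

For n = 2, 3, 5, 7, …, 59, 61, 67 the conclusion holds.
n = 71: τ(71) = 2; 71 ≥ 70.
So n = 71 is the smallest counterexample.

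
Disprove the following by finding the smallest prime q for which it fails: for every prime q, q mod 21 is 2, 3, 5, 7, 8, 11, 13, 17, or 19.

q = 31

We need the least prime q for which the claim fails.
The first 10 eligible values, up to q = 29, all satisfy the conclusion.
q = 31: 31 mod 21 = 10 — not in {2, 3, 5, 7, 8, 11, 13, 17, 19}.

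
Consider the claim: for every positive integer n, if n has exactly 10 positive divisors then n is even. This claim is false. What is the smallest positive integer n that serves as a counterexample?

n = 405

For n = 48, 80, 112, 162, 176, 208, 272, 304, 368 the conclusion holds.
n = 405: divisors of 405: 10 divisors; 405 is odd.
Hence n = 405 is a counterexample.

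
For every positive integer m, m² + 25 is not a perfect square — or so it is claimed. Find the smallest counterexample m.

For m = 1, 2, 3, 4, …, 9, 10, 11 the conclusion holds.
m = 12: 12² + 25 = 169 = 13², a perfect square.

m = 12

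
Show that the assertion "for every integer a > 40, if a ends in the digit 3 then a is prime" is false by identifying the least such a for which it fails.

A counterexample is any integer a > 40 such that a ends in the digit 3 but a is not prime; we check each in order.
a = 43: 43 ends in 3 and is prime.
a = 53: 53 ends in 3 and is prime.
a = 63: 63 ends in 3; 63 = 3 × 21, composite.

a = 63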